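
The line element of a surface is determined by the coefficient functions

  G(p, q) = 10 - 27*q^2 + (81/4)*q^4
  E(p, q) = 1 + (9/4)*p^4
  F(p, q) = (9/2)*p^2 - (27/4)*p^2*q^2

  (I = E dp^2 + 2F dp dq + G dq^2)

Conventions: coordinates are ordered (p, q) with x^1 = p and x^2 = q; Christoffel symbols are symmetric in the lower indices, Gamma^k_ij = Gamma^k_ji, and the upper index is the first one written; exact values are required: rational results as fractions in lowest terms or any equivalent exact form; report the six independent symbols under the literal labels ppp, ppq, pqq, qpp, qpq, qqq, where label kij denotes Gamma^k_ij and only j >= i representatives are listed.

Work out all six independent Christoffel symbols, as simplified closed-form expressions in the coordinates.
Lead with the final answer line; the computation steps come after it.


Answer: Gamma_ppp = 18*p^3/(9*p^4 + 81*q^4 - 108*q^2 + 40), Gamma_ppq = 0, Gamma_pqq = -54*p^2*q/(9*p^4 + 81*q^4 - 108*q^2 + 40), Gamma_qpp = (-54*p*q^2 + 36*p)/(9*p^4 + 81*q^4 - 108*q^2 + 40), Gamma_qpq = 0, Gamma_qqq = (162*q^3 - 108*q)/(9*p^4 + 81*q^4 - 108*q^2 + 40)

E = 1 + (9/4)*p^4; F = (9/2)*p^2 - (27/4)*p^2*q^2; G = 10 - 27*q^2 + (81/4)*q^4
Gamma^k_ij = (1/2) g^{kl} (d_i g_jl + d_j g_il - d_l g_ij), with g^inv = (1/(EG-F^2)) [[G, -F], [-F, E]]
first partials: E_p = 9*p^3, E_q = 0, F_p = 9*p - (27/2)*p*q^2, F_q = -(27/2)*p^2*q, G_p = 0, G_q = -54*q + 81*q^3
D = EG - F^2 = 10 - 27*q^2 + (81/4)*q^4 + (9/4)*p^4
expanded: Gamma^p_pp = (G E_p - 2F F_p + F E_q)/(2D), Gamma^p_pq = (G E_q - F G_p)/(2D), Gamma^p_qq = (2G F_q - G G_p - F G_q)/(2D), Gamma^q_pp = (2E F_p - E E_q - F E_p)/(2D), Gamma^q_pq = (E G_p - F E_q)/(2D), Gamma^q_qq = (E G_q - 2F F_q + F G_p)/(2D); substitute and cancel common factors


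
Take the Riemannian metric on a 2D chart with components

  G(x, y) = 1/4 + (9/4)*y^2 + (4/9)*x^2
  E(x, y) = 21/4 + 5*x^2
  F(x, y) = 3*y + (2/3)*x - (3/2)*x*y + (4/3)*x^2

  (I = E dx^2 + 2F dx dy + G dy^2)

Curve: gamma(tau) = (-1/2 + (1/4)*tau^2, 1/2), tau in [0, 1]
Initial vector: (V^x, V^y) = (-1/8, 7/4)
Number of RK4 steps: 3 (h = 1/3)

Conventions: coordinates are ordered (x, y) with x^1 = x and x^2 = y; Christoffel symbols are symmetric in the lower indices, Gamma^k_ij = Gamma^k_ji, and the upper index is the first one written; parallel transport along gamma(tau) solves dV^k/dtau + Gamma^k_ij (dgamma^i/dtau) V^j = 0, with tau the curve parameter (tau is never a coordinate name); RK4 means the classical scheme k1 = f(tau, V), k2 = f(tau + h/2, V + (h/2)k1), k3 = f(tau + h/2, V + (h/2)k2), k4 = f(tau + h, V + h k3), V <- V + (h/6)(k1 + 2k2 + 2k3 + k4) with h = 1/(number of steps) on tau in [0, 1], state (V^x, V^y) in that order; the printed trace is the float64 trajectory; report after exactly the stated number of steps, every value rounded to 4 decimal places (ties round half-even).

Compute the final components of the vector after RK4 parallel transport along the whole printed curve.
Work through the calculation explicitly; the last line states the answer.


gamma'(tau) = ((1/2)*tau, 0); f(tau, V)^k = -Gamma^k_ij(gamma(tau)) gamma'^i(tau) V^j; h = 1/3; intermediate values shown to 6 dp
curve data and Christoffel symbols at the stage parameters:
  tau = 0.000000: gamma = (-0.500000, 0.500000), gamma' = (0.000000, 0.000000); Gamma_xxx = 0.139567, Gamma_xxy = 0.167481, Gamma_xyy = 0.626812, Gamma_yxx = -1.817167, Gamma_yxy = -0.580600, Gamma_yyy = -0.054431
  tau = 0.166667: gamma = (-0.493056, 0.500000), gamma' = (0.083333, 0.000000); Gamma_xxx = 0.136877, Gamma_xxy = 0.165298, Gamma_xyy = 0.625138, Gamma_yxx = -1.796167, Gamma_yxy = -0.572979, Gamma_yyy = -0.044565
  tau = 0.333333: gamma = (-0.472222, 0.500000), gamma' = (0.166667, 0.000000); Gamma_xxx = 0.129067, Gamma_xxy = 0.158699, Gamma_xyy = 0.619854, Gamma_yxx = -1.732813, Gamma_yxy = -0.549967, Gamma_yyy = -0.014778
  tau = 0.500000: gamma = (-0.437500, 0.500000), gamma' = (0.250000, 0.000000); Gamma_xxx = 0.116955, Gamma_xxy = 0.147545, Gamma_xyy = 0.610138, Gamma_yxx = -1.626107, Gamma_yxy = -0.511154, Gamma_yyy = 0.035469
  tau = 0.666667: gamma = (-0.388889, 0.500000), gamma' = (0.333333, 0.000000); Gamma_xxx = 0.101997, Gamma_xxy = 0.131639, Gamma_xyy = 0.594503, Gamma_yxx = -1.474611, Gamma_yxy = -0.455952, Gamma_yyy = 0.106967
  tau = 0.833333: gamma = (-0.326389, 0.500000), gamma' = (0.416667, 0.000000); Gamma_xxx = 0.086346, Gamma_xxy = 0.110778, Gamma_xyy = 0.570649, Gamma_yxx = -1.276781, Gamma_yxy = -0.383763, Gamma_yyy = 0.200559
  tau = 1.000000: gamma = (-0.250000, 0.500000), gamma' = (0.500000, 0.000000); Gamma_xxx = 0.072727, Gamma_xxy = 0.084848, Gamma_xyy = 0.535354, Gamma_yxx = -1.031405, Gamma_yxy = -0.294215, Gamma_yyy = 0.316804
step 0: V^x = -0.1250, V^y = 1.7500
step 1: k1 = (0.000000, 0.000000), k2 = (-0.022680, 0.064849), k3 = (-0.022786, 0.064800), k4 = (-0.044006, 0.124093); V <- V + (h/6)(k1 + 2k2 + 2k3 + k4): V^x = -0.1325, V^y = 1.7713
step 2: k1 = (-0.044000, 0.124094), k2 = (-0.062011, 0.172150), k3 = (-0.062219, 0.171953), k4 = (-0.075029, 0.202600); V <- V + (h/6)(k1 + 2k2 + 2k3 + k4): V^x = -0.1529, V^y = 1.8277
step 3: k1 = (-0.074999, 0.202617), k2 = (-0.079969, 0.209650), k3 = (-0.079993, 0.209397), k4 = (-0.073969, 0.186525); V <- V + (h/6)(k1 + 2k2 + 2k3 + k4): V^x = -0.1790, V^y = 1.8959

Answer: V^x = -0.1790, V^y = 1.8959


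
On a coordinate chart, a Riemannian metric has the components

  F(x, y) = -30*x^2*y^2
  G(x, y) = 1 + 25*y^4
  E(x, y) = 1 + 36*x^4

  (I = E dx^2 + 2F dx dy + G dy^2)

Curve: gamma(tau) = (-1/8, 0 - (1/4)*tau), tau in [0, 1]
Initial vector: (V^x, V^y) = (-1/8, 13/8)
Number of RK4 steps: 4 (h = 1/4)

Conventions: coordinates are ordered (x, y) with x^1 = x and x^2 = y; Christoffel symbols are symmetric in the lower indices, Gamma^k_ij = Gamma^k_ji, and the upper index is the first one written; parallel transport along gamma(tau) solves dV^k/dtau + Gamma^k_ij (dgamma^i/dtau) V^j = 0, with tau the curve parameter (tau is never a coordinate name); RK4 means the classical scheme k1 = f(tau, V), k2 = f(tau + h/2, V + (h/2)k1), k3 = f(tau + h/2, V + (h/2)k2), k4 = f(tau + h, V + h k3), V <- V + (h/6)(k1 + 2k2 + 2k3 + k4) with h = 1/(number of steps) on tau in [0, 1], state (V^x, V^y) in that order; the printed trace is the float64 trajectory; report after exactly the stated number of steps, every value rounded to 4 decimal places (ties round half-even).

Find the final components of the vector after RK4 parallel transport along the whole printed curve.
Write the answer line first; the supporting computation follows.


Answer: V^x = -0.0799, V^y = 1.5516

gamma'(tau) = (0, -1/4); f(tau, V)^k = -Gamma^k_ij(gamma(tau)) gamma'^i(tau) V^j; h = 1/4; intermediate values shown to 6 dp
curve data and Christoffel symbols at the stage parameters:
  tau = 0.000000: gamma = (-0.125000, 0.000000), gamma' = (0.000000, -0.250000); Gamma_xxx = -0.139400, Gamma_xxy = 0.000000, Gamma_xyy = 0.000000, Gamma_yxx = 0.000000, Gamma_yxy = 0.000000, Gamma_yyy = 0.000000
  tau = 0.125000: gamma = (-0.125000, -0.031250), gamma' = (0.000000, -0.250000); Gamma_xxx = -0.139397, Gamma_xxy = 0.000000, Gamma_xyy = 0.029041, Gamma_yxx = 0.007260, Gamma_yxy = 0.000000, Gamma_yyy = -0.001513
  tau = 0.250000: gamma = (-0.125000, -0.062500), gamma' = (0.000000, -0.250000); Gamma_xxx = -0.139347, Gamma_xxy = 0.000000, Gamma_xyy = 0.058061, Gamma_yxx = 0.029031, Gamma_yxy = 0.000000, Gamma_yyy = -0.012096
  tau = 0.375000: gamma = (-0.125000, -0.093750), gamma' = (0.000000, -0.250000); Gamma_xxx = -0.139133, Gamma_xxy = 0.000000, Gamma_xyy = 0.086958, Gamma_yxx = 0.065219, Gamma_yxy = 0.000000, Gamma_yyy = -0.040762
  tau = 0.500000: gamma = (-0.125000, -0.125000), gamma' = (0.000000, -0.250000); Gamma_xxx = -0.138561, Gamma_xxy = 0.000000, Gamma_xyy = 0.115468, Gamma_yxx = 0.115468, Gamma_yxy = 0.000000, Gamma_yyy = -0.096223
  tau = 0.625000: gamma = (-0.125000, -0.156250), gamma' = (0.000000, -0.250000); Gamma_xxx = -0.137371, Gamma_xxy = 0.000000, Gamma_xyy = 0.143094, Gamma_yxx = 0.178868, Gamma_yxy = 0.000000, Gamma_yyy = -0.186321
  tau = 0.750000: gamma = (-0.125000, -0.187500), gamma' = (0.000000, -0.250000); Gamma_xxx = -0.135257, Gamma_xxy = 0.000000, Gamma_xyy = 0.169071, Gamma_yxx = 0.253607, Gamma_yxy = 0.000000, Gamma_yyy = -0.317008
  tau = 0.875000: gamma = (-0.125000, -0.218750), gamma' = (0.000000, -0.250000); Gamma_xxx = -0.131914, Gamma_xxy = 0.000000, Gamma_xyy = 0.192375, Gamma_yxx = 0.336656, Gamma_yxy = 0.000000, Gamma_yyy = -0.490957
  tau = 1.000000: gamma = (-0.125000, -0.250000), gamma' = (0.000000, -0.250000); Gamma_xxx = -0.127096, Gamma_xxy = 0.000000, Gamma_xyy = 0.211827, Gamma_yxx = 0.423654, Gamma_yxy = 0.000000, Gamma_yyy = -0.706090
step 0: V^x = -0.1250, V^y = 1.6250
step 1: k1 = (0.000000, 0.000000), k2 = (0.011798, -0.000614), k3 = (0.011797, -0.000614), k4 = (0.023585, -0.004914); V <- V + (h/6)(k1 + 2k2 + 2k3 + k4): V^x = -0.1221, V^y = 1.6247
step 2: k1 = (0.023583, -0.004913), k2 = (0.035307, -0.016550), k3 = (0.035275, -0.016535), k4 = (0.046781, -0.038984); V <- V + (h/6)(k1 + 2k2 + 2k3 + k4): V^x = -0.1132, V^y = 1.6201
step 3: k1 = (0.046768, -0.038973), k2 = (0.057783, -0.075238), k3 = (0.057621, -0.075027), k4 = (0.067686, -0.126910); V <- V + (h/6)(k1 + 2k2 + 2k3 + k4): V^x = -0.0989, V^y = 1.6007
step 4: k1 = (0.067657, -0.126857), k2 = (0.076220, -0.194519), k3 = (0.075813, -0.193481), k4 = (0.082205, -0.274016); V <- V + (h/6)(k1 + 2k2 + 2k3 + k4): V^x = -0.0799, V^y = 1.5516


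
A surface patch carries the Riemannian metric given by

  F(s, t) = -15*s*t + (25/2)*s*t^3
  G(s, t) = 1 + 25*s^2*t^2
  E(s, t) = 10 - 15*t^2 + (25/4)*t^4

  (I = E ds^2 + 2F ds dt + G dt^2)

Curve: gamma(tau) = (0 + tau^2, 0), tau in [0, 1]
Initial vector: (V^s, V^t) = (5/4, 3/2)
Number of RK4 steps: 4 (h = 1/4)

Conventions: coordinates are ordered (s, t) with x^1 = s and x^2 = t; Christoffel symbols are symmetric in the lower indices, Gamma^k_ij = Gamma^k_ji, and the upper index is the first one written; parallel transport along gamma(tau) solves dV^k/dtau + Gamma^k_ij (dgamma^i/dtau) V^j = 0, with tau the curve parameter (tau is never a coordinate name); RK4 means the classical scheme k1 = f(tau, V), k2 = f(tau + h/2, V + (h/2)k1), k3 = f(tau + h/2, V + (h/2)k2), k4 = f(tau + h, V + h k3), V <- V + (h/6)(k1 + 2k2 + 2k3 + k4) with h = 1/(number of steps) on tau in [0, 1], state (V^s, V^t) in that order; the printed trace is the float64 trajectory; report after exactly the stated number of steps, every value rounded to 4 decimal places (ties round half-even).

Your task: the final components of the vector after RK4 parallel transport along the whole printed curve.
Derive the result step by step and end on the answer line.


gamma'(tau) = (2*tau, 0); f(tau, V)^k = -Gamma^k_ij(gamma(tau)) gamma'^i(tau) V^j; h = 1/4; intermediate values shown to 6 dp
curve data and Christoffel symbols at the stage parameters:
  tau = 0.000000: gamma = (0.000000, 0.000000), gamma' = (0.000000, 0.000000); Gamma_sss = 0.000000, Gamma_sst = 0.000000, Gamma_stt = 0.000000, Gamma_tss = 0.000000, Gamma_tst = 0.000000, Gamma_ttt = 0.000000
  tau = 0.125000: gamma = (0.015625, 0.000000), gamma' = (0.250000, 0.000000); Gamma_sss = 0.000000, Gamma_sst = 0.000000, Gamma_stt = -0.023438, Gamma_tss = 0.000000, Gamma_tst = 0.000000, Gamma_ttt = 0.000000
  tau = 0.250000: gamma = (0.062500, 0.000000), gamma' = (0.500000, 0.000000); Gamma_sss = 0.000000, Gamma_sst = 0.000000, Gamma_stt = -0.093750, Gamma_tss = 0.000000, Gamma_tst = 0.000000, Gamma_ttt = 0.000000
  tau = 0.375000: gamma = (0.140625, 0.000000), gamma' = (0.750000, 0.000000); Gamma_sss = 0.000000, Gamma_sst = 0.000000, Gamma_stt = -0.210938, Gamma_tss = 0.000000, Gamma_tst = 0.000000, Gamma_ttt = 0.000000
  tau = 0.500000: gamma = (0.250000, 0.000000), gamma' = (1.000000, 0.000000); Gamma_sss = 0.000000, Gamma_sst = 0.000000, Gamma_stt = -0.375000, Gamma_tss = 0.000000, Gamma_tst = 0.000000, Gamma_ttt = 0.000000
  tau = 0.625000: gamma = (0.390625, 0.000000), gamma' = (1.250000, 0.000000); Gamma_sss = 0.000000, Gamma_sst = 0.000000, Gamma_stt = -0.585938, Gamma_tss = 0.000000, Gamma_tst = 0.000000, Gamma_ttt = 0.000000
  tau = 0.750000: gamma = (0.562500, 0.000000), gamma' = (1.500000, 0.000000); Gamma_sss = 0.000000, Gamma_sst = 0.000000, Gamma_stt = -0.843750, Gamma_tss = 0.000000, Gamma_tst = 0.000000, Gamma_ttt = 0.000000
  tau = 0.875000: gamma = (0.765625, 0.000000), gamma' = (1.750000, 0.000000); Gamma_sss = 0.000000, Gamma_sst = 0.000000, Gamma_stt = -1.148438, Gamma_tss = 0.000000, Gamma_tst = 0.000000, Gamma_ttt = 0.000000
  tau = 1.000000: gamma = (1.000000, 0.000000), gamma' = (2.000000, 0.000000); Gamma_sss = 0.000000, Gamma_sst = 0.000000, Gamma_stt = -1.500000, Gamma_tss = 0.000000, Gamma_tst = 0.000000, Gamma_ttt = 0.000000
step 0: V^s = 1.2500, V^t = 1.5000
step 1: k1 = (0.000000, 0.000000), k2 = (0.000000, 0.000000), k3 = (0.000000, 0.000000), k4 = (0.000000, 0.000000); V <- V + (h/6)(k1 + 2k2 + 2k3 + k4): V^s = 1.2500, V^t = 1.5000
step 2: k1 = (0.000000, 0.000000), k2 = (0.000000, 0.000000), k3 = (0.000000, 0.000000), k4 = (0.000000, 0.000000); V <- V + (h/6)(k1 + 2k2 + 2k3 + k4): V^s = 1.2500, V^t = 1.5000
step 3: k1 = (0.000000, 0.000000), k2 = (0.000000, 0.000000), k3 = (0.000000, 0.000000), k4 = (0.000000, 0.000000); V <- V + (h/6)(k1 + 2k2 + 2k3 + k4): V^s = 1.2500, V^t = 1.5000
step 4: k1 = (0.000000, 0.000000), k2 = (0.000000, 0.000000), k3 = (0.000000, 0.000000), k4 = (0.000000, 0.000000); V <- V + (h/6)(k1 + 2k2 + 2k3 + k4): V^s = 1.2500, V^t = 1.5000

Answer: V^s = 1.2500, V^t = 1.5000


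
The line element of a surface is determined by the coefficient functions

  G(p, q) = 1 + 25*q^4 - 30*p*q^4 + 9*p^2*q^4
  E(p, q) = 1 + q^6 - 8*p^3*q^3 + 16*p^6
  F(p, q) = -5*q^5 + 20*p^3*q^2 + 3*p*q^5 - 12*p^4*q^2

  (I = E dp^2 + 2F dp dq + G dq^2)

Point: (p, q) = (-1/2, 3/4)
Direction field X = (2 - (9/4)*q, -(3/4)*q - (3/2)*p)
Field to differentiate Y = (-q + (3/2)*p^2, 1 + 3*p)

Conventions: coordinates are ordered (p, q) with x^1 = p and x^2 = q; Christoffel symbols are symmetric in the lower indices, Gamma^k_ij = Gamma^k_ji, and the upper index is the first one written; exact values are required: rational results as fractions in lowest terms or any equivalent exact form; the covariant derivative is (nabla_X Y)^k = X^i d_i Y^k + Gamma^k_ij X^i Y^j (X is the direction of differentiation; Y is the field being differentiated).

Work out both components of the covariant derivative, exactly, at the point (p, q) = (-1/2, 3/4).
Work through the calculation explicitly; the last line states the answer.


E = 7577/4096, F = -6903/2048, G = 14713/1024 at the point
E_p = -177/32, E_q = 1593/512, F_p = 12825/1024, F_q = -7761/512, G_p = -3159/256, G_q = 4563/64
EG - F^2 = 62333/4096;  g^inv = (4096/62333) * [[14713/1024, 6903/2048], [6903/2048, 7577/4096]]
first-kind symbols [ij,l] = (1/2)(d_i g_jl + d_j g_il - d_l g_ij): [pp,p] = E_p/2 = -177/64, [pp,q] = F_p - E_q/2 = 351/32, [pq,p] = E_q/2 = 1593/1024, [pq,q] = G_p/2 = -3159/512, [qq,p] = F_q - G_p/2 = -2301/256, [qq,q] = G_q/2 = 4563/128
Gamma^p_ij = (G*[ij,p] - F*[ij,q])/(EG - F^2), Gamma^q_ij = (E*[ij,q] - F*[ij,p])/(EG - F^2)
Gamma_ppp = -11328/62333, Gamma_ppq = 6372/62333, Gamma_pqq = -36816/62333, Gamma_qpp = 44928/62333, Gamma_qpq = -25272/62333, Gamma_qqq = 146016/62333
X = (5/16, 3/16), Y = (-3/8, -1/2) at the point

Answer: (nabla_X Y)^p = -601131/997328, (nabla_X Y)^q = 361671/498664


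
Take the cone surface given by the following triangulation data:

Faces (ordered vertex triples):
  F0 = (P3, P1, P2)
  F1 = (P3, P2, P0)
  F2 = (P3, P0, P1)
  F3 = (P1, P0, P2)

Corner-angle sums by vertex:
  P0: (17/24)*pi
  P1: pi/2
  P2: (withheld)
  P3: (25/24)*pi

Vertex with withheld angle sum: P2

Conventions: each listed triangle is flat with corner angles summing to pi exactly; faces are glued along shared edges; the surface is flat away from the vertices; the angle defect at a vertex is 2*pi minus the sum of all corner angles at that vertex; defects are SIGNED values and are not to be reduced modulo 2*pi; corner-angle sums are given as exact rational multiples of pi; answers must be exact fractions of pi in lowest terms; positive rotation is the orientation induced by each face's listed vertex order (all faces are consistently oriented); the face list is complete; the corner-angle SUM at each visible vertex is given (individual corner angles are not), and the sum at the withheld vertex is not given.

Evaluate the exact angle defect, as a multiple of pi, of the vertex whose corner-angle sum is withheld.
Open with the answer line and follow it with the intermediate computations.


Answer: defect(P2) = pi/4

V = 4, E = 6, F = 4; chi = V - E + F = 2
Gauss-Bonnet: total defect = 2*pi*chi = 4*pi; visible defects sum to (15/4)*pi


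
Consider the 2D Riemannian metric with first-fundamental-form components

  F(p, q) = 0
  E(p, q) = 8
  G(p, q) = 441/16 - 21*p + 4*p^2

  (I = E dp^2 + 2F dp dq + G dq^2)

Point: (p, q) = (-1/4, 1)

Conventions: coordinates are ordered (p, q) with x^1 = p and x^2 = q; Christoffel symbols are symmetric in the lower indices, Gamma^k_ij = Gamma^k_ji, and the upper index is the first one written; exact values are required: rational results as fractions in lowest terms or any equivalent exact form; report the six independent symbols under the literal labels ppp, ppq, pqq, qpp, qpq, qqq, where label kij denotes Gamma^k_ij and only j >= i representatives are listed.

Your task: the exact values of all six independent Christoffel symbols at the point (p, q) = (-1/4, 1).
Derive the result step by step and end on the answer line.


E = 8, F = 0, G = 529/16 at the point
E_p = 0, E_q = 0, F_p = 0, F_q = 0, G_p = -23, G_q = 0
EG - F^2 = 529/2;  g^inv = (2/529) * [[529/16, 0], [0, 8]]
first-kind symbols [ij,l] = (1/2)(d_i g_jl + d_j g_il - d_l g_ij): [pp,p] = E_p/2 = 0, [pp,q] = F_p - E_q/2 = 0, [pq,p] = E_q/2 = 0, [pq,q] = G_p/2 = -23/2, [qq,p] = F_q - G_p/2 = 23/2, [qq,q] = G_q/2 = 0
Gamma^p_ij = (G*[ij,p] - F*[ij,q])/(EG - F^2), Gamma^q_ij = (E*[ij,q] - F*[ij,p])/(EG - F^2)

Answer: Gamma_ppp = 0, Gamma_ppq = 0, Gamma_pqq = 23/16, Gamma_qpp = 0, Gamma_qpq = -8/23, Gamma_qqq = 0


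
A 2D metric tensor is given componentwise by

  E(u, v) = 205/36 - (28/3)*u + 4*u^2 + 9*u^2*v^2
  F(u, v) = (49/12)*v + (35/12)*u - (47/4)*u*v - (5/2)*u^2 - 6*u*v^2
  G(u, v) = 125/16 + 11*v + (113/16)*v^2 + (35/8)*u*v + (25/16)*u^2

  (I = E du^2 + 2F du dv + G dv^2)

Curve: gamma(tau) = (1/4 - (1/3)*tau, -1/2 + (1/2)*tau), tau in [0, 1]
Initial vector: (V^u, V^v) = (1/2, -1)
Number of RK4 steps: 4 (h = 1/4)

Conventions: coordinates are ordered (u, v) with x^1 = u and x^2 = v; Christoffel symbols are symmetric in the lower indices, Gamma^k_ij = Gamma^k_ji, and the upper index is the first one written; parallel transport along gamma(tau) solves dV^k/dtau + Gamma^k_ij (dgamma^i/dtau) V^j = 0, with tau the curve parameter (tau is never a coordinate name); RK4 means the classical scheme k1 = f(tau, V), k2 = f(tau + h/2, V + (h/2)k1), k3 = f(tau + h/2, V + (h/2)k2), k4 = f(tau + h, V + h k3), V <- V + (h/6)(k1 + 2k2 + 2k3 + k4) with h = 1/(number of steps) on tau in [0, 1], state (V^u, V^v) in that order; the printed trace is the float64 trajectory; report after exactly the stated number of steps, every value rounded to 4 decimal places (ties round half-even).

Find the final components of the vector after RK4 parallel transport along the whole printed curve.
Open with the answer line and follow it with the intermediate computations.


Answer: V^u = 0.6680, V^v = -0.4891

gamma'(tau) = (-1/3, 1/2); f(tau, V)^k = -Gamma^k_ij(gamma(tau)) gamma'^i(tau) V^j; h = 1/4; intermediate values shown to 6 dp
curve data and Christoffel symbols at the stage parameters:
  tau = 0.000000: gamma = (0.250000, -0.500000), gamma' = (-0.333333, 0.500000); Gamma_uuu = -0.660055, Gamma_uuv = -0.095317, Gamma_uvv = 0.971971, Gamma_vuu = 1.674167, Gamma_vuv = -0.203606, Gamma_vvv = 0.793659
  tau = 0.125000: gamma = (0.208333, -0.437500), gamma' = (-0.333333, 0.500000); Gamma_uuu = -0.706973, Gamma_uuv = -0.061432, Gamma_uvv = 0.933786, Gamma_vuu = 1.421580, Gamma_vuv = -0.164020, Gamma_vvv = 0.818566
  tau = 0.250000: gamma = (0.166667, -0.375000), gamma' = (-0.333333, 0.500000); Gamma_uuu = -0.737982, Gamma_uuv = -0.037705, Gamma_uvv = 0.902244, Gamma_vuu = 1.203249, Gamma_vuv = -0.130214, Gamma_vvv = 0.828212
  tau = 0.375000: gamma = (0.125000, -0.312500), gamma' = (-0.333333, 0.500000); Gamma_uuu = -0.756578, Gamma_uuv = -0.022034, Gamma_uvv = 0.877071, Gamma_vuu = 1.015460, Gamma_vuv = -0.101810, Gamma_vvv = 0.825860
  tau = 0.500000: gamma = (0.083333, -0.250000), gamma' = (-0.333333, 0.500000); Gamma_uuu = -0.765846, Gamma_uuv = -0.012343, Gamma_uvv = 0.857726, Gamma_vuu = 0.854175, Gamma_vuv = -0.078148, Gamma_vvv = 0.814129
  tau = 0.625000: gamma = (0.041667, -0.187500), gamma' = (-0.333333, 0.500000); Gamma_uuu = -0.768349, Gamma_uuv = -0.006774, Gamma_uvv = 0.843602, Gamma_vuu = 0.715457, Gamma_vuv = -0.058470, Gamma_vvv = 0.795050
  tau = 0.750000: gamma = (0.000000, -0.125000), gamma' = (-0.333333, 0.500000); Gamma_uuu = -0.766116, Gamma_uuv = -0.003769, Gamma_uvv = 0.834125, Gamma_vuu = 0.595711, Gamma_vuv = -0.042054, Gamma_vvv = 0.770167
  tau = 0.875000: gamma = (-0.041667, -0.062500), gamma' = (-0.333333, 0.500000); Gamma_uuu = -0.760684, Gamma_uuv = -0.002067, Gamma_uvv = 0.828798, Gamma_vuu = 0.491789, Gamma_vuv = -0.028280, Gamma_vvv = 0.740625
  tau = 1.000000: gamma = (-0.083333, 0.000000), gamma' = (-0.333333, 0.500000); Gamma_uuu = -0.753165, Gamma_uuv = -0.000668, Gamma_uvv = 0.827214, Gamma_vuu = 0.401004, Gamma_vuv = -0.016666, Gamma_vvv = 0.707258
step 0: V^u = 0.5000, V^v = -1.0000
step 1: k1 = (0.431578, 0.794628), k2 = (0.325434, 0.725794), k3 = (0.332347, 0.722411), k4 = (0.247503, 0.646712); V <- V + (h/6)(k1 + 2k2 + 2k3 + k4): V^u = 0.5831, V^v = -0.8193
step 2: k1 = (0.247434, 0.646660), k2 = (0.181159, 0.569081), k3 = (0.187481, 0.570189), k4 = (0.136067, 0.497081); V <- V + (h/6)(k1 + 2k2 + 2k3 + k4): V^u = 0.6298, V^v = -0.6767
step 3: k1 = (0.136088, 0.497005), k2 = (0.097131, 0.429440), k3 = (0.101943, 0.431658), k4 = (0.071810, 0.370890); V <- V + (h/6)(k1 + 2k2 + 2k3 + k4): V^u = 0.6551, V^v = -0.5687
step 4: k1 = (0.071867, 0.370837), k2 = (0.049149, 0.316618), k3 = (0.052679, 0.318686), k4 = (0.034853, 0.270557); V <- V + (h/6)(k1 + 2k2 + 2k3 + k4): V^u = 0.6680, V^v = -0.4891


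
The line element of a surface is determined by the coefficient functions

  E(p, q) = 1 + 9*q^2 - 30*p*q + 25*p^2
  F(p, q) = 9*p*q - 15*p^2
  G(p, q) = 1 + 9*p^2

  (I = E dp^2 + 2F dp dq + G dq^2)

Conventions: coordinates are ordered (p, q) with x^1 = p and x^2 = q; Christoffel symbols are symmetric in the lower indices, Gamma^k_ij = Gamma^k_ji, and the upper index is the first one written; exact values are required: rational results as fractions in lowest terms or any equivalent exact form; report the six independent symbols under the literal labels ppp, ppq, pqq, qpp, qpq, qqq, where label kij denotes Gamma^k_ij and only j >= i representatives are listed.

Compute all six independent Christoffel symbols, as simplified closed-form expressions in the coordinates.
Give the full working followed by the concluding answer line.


E = 1 + 9*q^2 - 30*p*q + 25*p^2; F = 9*p*q - 15*p^2; G = 1 + 9*p^2
Gamma^k_ij = (1/2) g^{kl} (d_i g_jl + d_j g_il - d_l g_ij), with g^inv = (1/(EG-F^2)) [[G, -F], [-F, E]]
first partials: E_p = -30*q + 50*p, E_q = 18*q - 30*p, F_p = 9*q - 30*p, F_q = 9*p, G_p = 18*p, G_q = 0
D = EG - F^2 = 1 + 9*q^2 - 30*p*q + 34*p^2
expanded: Gamma^p_pp = (G E_p - 2F F_p + F E_q)/(2D), Gamma^p_pq = (G E_q - F G_p)/(2D), Gamma^p_qq = (2G F_q - G G_p - F G_q)/(2D), Gamma^q_pp = (2E F_p - E E_q - F E_p)/(2D), Gamma^q_pq = (E G_p - F E_q)/(2D), Gamma^q_qq = (E G_q - 2F F_q + F G_p)/(2D); substitute and cancel common factors

Answer: Gamma_ppp = (25*p - 15*q)/(34*p^2 - 30*p*q + 9*q^2 + 1), Gamma_ppq = (-15*p + 9*q)/(34*p^2 - 30*p*q + 9*q^2 + 1), Gamma_pqq = 0, Gamma_qpp = -15*p/(34*p^2 - 30*p*q + 9*q^2 + 1), Gamma_qpq = 9*p/(34*p^2 - 30*p*q + 9*q^2 + 1), Gamma_qqq = 0


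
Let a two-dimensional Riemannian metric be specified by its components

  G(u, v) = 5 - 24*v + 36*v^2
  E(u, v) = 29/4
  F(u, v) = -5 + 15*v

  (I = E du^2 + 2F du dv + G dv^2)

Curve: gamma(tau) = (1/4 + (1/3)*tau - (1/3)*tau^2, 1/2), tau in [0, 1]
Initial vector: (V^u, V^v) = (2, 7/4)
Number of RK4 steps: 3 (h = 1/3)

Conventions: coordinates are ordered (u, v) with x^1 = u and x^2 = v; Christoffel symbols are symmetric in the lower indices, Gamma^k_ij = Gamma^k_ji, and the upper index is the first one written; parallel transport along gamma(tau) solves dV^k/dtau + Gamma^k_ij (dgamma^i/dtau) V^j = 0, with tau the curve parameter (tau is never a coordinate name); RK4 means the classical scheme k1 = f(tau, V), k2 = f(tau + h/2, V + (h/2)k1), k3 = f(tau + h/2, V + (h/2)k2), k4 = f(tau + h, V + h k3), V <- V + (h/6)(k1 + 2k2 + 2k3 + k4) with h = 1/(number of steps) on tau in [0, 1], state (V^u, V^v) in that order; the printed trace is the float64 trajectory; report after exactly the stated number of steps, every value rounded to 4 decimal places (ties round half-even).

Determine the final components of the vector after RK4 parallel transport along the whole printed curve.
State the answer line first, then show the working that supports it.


Answer: V^u = 2.0000, V^v = 1.7500

gamma'(tau) = (1/3 - (2/3)*tau, 0); f(tau, V)^k = -Gamma^k_ij(gamma(tau)) gamma'^i(tau) V^j; h = 1/3; intermediate values shown to 6 dp
curve data and Christoffel symbols at the stage parameters:
  tau = 0.000000: gamma = (0.250000, 0.500000), gamma' = (0.333333, 0.000000); Gamma_uuu = 0.000000, Gamma_uuv = 0.000000, Gamma_uvv = 1.818182, Gamma_vuu = 0.000000, Gamma_vuv = 0.000000, Gamma_vvv = 0.727273
  tau = 0.166667: gamma = (0.296296, 0.500000), gamma' = (0.222222, 0.000000); Gamma_uuu = 0.000000, Gamma_uuv = 0.000000, Gamma_uvv = 1.818182, Gamma_vuu = 0.000000, Gamma_vuv = 0.000000, Gamma_vvv = 0.727273
  tau = 0.333333: gamma = (0.324074, 0.500000), gamma' = (0.111111, 0.000000); Gamma_uuu = 0.000000, Gamma_uuv = 0.000000, Gamma_uvv = 1.818182, Gamma_vuu = 0.000000, Gamma_vuv = 0.000000, Gamma_vvv = 0.727273
  tau = 0.500000: gamma = (0.333333, 0.500000), gamma' = (0.000000, 0.000000); Gamma_uuu = 0.000000, Gamma_uuv = 0.000000, Gamma_uvv = 1.818182, Gamma_vuu = 0.000000, Gamma_vuv = 0.000000, Gamma_vvv = 0.727273
  tau = 0.666667: gamma = (0.324074, 0.500000), gamma' = (-0.111111, 0.000000); Gamma_uuu = 0.000000, Gamma_uuv = 0.000000, Gamma_uvv = 1.818182, Gamma_vuu = 0.000000, Gamma_vuv = 0.000000, Gamma_vvv = 0.727273
  tau = 0.833333: gamma = (0.296296, 0.500000), gamma' = (-0.222222, 0.000000); Gamma_uuu = 0.000000, Gamma_uuv = 0.000000, Gamma_uvv = 1.818182, Gamma_vuu = 0.000000, Gamma_vuv = 0.000000, Gamma_vvv = 0.727273
  tau = 1.000000: gamma = (0.250000, 0.500000), gamma' = (-0.333333, 0.000000); Gamma_uuu = 0.000000, Gamma_uuv = 0.000000, Gamma_uvv = 1.818182, Gamma_vuu = 0.000000, Gamma_vuv = 0.000000, Gamma_vvv = 0.727273
step 0: V^u = 2.0000, V^v = 1.7500
step 1: k1 = (0.000000, 0.000000), k2 = (0.000000, 0.000000), k3 = (0.000000, 0.000000), k4 = (0.000000, 0.000000); V <- V + (h/6)(k1 + 2k2 + 2k3 + k4): V^u = 2.0000, V^v = 1.7500
step 2: k1 = (0.000000, 0.000000), k2 = (0.000000, 0.000000), k3 = (0.000000, 0.000000), k4 = (0.000000, 0.000000); V <- V + (h/6)(k1 + 2k2 + 2k3 + k4): V^u = 2.0000, V^v = 1.7500
step 3: k1 = (0.000000, 0.000000), k2 = (0.000000, 0.000000), k3 = (0.000000, 0.000000), k4 = (0.000000, 0.000000); V <- V + (h/6)(k1 + 2k2 + 2k3 + k4): V^u = 2.0000, V^v = 1.7500


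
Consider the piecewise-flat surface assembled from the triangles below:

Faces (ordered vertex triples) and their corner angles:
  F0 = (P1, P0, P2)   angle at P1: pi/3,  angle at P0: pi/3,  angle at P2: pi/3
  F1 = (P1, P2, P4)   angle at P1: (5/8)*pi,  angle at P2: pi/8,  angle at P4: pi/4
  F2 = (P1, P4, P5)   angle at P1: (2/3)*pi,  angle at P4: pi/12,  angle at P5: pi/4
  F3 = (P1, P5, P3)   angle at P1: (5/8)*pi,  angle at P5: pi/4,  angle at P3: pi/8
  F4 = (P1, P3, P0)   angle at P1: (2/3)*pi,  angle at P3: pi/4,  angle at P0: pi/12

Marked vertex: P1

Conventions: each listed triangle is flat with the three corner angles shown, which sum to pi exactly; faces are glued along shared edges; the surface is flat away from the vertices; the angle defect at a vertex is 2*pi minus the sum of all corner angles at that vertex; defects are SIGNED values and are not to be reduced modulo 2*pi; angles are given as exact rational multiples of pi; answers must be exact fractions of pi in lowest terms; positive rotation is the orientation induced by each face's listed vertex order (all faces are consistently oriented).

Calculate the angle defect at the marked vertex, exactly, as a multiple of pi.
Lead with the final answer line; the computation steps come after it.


Answer: defect(P1) = (-11/12)*pi

Sum of corner angles at P1: (35/12)*pi
defect = 2*pi - (35/12)*pi


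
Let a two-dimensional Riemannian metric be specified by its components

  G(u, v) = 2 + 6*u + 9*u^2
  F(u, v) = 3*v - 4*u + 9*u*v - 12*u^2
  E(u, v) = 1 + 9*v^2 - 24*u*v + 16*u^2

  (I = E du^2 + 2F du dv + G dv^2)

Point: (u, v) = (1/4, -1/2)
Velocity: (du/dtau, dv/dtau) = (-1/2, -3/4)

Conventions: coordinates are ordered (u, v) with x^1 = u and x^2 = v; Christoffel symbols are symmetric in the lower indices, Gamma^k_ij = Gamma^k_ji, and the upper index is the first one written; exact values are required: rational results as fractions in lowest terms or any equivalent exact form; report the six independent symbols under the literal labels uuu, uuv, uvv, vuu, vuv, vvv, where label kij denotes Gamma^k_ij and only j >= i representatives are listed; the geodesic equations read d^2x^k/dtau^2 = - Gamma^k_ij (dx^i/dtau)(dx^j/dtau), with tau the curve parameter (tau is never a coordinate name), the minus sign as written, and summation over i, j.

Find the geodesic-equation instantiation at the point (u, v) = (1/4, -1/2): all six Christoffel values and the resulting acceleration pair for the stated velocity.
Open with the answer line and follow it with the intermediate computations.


Answer: Gamma_uuu = 32/33, Gamma_uuv = -8/11, Gamma_uvv = 0, Gamma_vuu = -112/165, Gamma_vuv = 28/55, Gamma_vvv = 0; accelerations (d^2u/dtau^2, d^2v/dtau^2) = (10/33, -7/33)

E = 29/4, F = -35/8, G = 65/16 at the point
E_u = 20, E_v = -15, F_u = -29/2, F_v = 21/4, G_u = 21/2, G_v = 0
EG - F^2 = 165/16;  g^inv = (16/165) * [[65/16, 35/8], [35/8, 29/4]]
first-kind symbols [ij,l] = (1/2)(d_i g_jl + d_j g_il - d_l g_ij): [uu,u] = E_u/2 = 10, [uu,v] = F_u - E_v/2 = -7, [uv,u] = E_v/2 = -15/2, [uv,v] = G_u/2 = 21/4, [vv,u] = F_v - G_u/2 = 0, [vv,v] = G_v/2 = 0
Gamma^u_ij = (G*[ij,u] - F*[ij,v])/(EG - F^2), Gamma^v_ij = (E*[ij,v] - F*[ij,u])/(EG - F^2)
Gamma_uuu = 32/33, Gamma_uuv = -8/11, Gamma_uvv = 0, Gamma_vuu = -112/165, Gamma_vuv = 28/55, Gamma_vvv = 0
d^2u/dtau^2 = -(Gamma_uuu*(-1/2)^2 + 2*Gamma_uuv*(-1/2)*(-3/4) + Gamma_uvv*(-3/4)^2) = 10/33
d^2v/dtau^2 = -(Gamma_vuu*(-1/2)^2 + 2*Gamma_vuv*(-1/2)*(-3/4) + Gamma_vvv*(-3/4)^2) = -7/33


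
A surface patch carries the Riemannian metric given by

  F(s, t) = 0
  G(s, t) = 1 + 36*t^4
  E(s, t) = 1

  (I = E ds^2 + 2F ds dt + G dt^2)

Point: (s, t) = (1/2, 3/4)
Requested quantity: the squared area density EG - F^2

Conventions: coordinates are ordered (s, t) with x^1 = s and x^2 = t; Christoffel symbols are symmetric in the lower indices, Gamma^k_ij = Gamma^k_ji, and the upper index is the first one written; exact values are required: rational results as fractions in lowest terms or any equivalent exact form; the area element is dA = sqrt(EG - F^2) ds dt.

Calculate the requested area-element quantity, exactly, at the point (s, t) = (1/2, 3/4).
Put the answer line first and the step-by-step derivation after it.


Answer: EG - F^2 = 793/64

E = 1, F = 0, G = 793/64; EG - F^2 = 793/64


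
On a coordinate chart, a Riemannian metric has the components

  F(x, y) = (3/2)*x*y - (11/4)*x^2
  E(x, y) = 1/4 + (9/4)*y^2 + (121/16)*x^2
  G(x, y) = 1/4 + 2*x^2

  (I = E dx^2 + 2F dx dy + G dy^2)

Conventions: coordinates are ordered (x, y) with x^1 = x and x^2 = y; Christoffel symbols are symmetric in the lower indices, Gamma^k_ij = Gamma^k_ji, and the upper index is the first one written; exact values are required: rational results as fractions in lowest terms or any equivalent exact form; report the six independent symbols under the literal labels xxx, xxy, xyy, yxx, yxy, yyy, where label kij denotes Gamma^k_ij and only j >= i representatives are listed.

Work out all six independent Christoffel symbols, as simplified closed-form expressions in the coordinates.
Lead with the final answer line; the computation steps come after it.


Answer: Gamma_xxx = (396*x^2*y + 72*x*y^2 + 121*x)/(484*x^4 + 528*x^3*y + 144*x^2*y^2 + 153*x^2 + 36*y^2 + 4), Gamma_xxy = (352*x^3 + 96*x^2*y + 36*y)/(484*x^4 + 528*x^3*y + 144*x^2*y^2 + 153*x^2 + 36*y^2 + 4), Gamma_xyy = (-64*x^3 - 8*x)/(484*x^4 + 528*x^3*y + 144*x^2*y^2 + 153*x^2 + 36*y^2 + 4), Gamma_yxx = (-1331*x^3 - 1089*x^2*y - 792*x*y^2 - 88*x - 108*y^3 - 12*y)/(484*x^4 + 528*x^3*y + 144*x^2*y^2 + 153*x^2 + 36*y^2 + 4), Gamma_yxy = (968*x^3 + 396*x^2*y + 72*x*y^2 + 32*x)/(484*x^4 + 528*x^3*y + 144*x^2*y^2 + 153*x^2 + 36*y^2 + 4), Gamma_yyy = (-88*x^3 + 48*x^2*y)/(484*x^4 + 528*x^3*y + 144*x^2*y^2 + 153*x^2 + 36*y^2 + 4)

E = 1/4 + (9/4)*y^2 + (121/16)*x^2; F = (3/2)*x*y - (11/4)*x^2; G = 1/4 + 2*x^2
Gamma^k_ij = (1/2) g^{kl} (d_i g_jl + d_j g_il - d_l g_ij), with g^inv = (1/(EG-F^2)) [[G, -F], [-F, E]]
first partials: E_x = (121/8)*x, E_y = (9/2)*y, F_x = (3/2)*y - (11/2)*x, F_y = (3/2)*x, G_x = 4*x, G_y = 0
D = EG - F^2 = 1/16 + (9/16)*y^2 + (153/64)*x^2 + (9/4)*x^2*y^2 + (33/4)*x^3*y + (121/16)*x^4
expanded: Gamma^x_xx = (G E_x - 2F F_x + F E_y)/(2D), Gamma^x_xy = (G E_y - F G_x)/(2D), Gamma^x_yy = (2G F_y - G G_x - F G_y)/(2D), Gamma^y_xx = (2E F_x - E E_y - F E_x)/(2D), Gamma^y_xy = (E G_x - F E_y)/(2D), Gamma^y_yy = (E G_y - 2F F_y + F G_x)/(2D); substitute and cancel common factors


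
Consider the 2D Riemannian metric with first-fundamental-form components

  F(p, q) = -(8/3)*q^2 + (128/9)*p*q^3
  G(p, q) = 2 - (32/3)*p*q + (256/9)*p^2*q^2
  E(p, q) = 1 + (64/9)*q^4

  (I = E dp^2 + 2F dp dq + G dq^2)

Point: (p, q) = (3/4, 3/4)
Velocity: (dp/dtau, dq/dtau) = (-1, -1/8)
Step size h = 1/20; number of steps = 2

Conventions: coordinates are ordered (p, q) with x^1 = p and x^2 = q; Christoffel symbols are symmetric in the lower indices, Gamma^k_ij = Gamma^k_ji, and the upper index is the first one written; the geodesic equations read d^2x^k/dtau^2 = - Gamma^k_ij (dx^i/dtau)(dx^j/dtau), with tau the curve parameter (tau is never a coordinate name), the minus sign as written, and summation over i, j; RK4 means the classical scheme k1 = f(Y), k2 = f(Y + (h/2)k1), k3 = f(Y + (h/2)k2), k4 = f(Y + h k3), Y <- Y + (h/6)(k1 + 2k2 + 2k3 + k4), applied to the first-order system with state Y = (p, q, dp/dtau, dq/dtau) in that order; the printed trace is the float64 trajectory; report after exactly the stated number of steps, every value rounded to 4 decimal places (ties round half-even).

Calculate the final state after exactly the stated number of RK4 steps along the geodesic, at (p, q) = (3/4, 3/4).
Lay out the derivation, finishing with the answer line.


f(Y) = (dp/dtau, dq/dtau, -Gamma^p_ij Y'^i Y'^j, -Gamma^q_ij Y'^i Y'^j) with the Gammas evaluated at the stage position; h = 0.050000; intermediate values shown to 6 dp
step 0: p = 0.7500, q = 0.7500, dp/dtau = -1.0000, dq/dtau = -0.1250
step 1:
  k1: at (p, q) = (0.750000, 0.750000), (dp/dtau, dq/dtau) = (-1.000000, -0.125000); Gamma_ppp = 0.000000, Gamma_ppq = 0.827586, Gamma_pqq = 0.827586, Gamma_qpp = 0.000000, Gamma_qpq = 1.103448, Gamma_qqq = 1.103448; k1 = (-1.000000, -0.125000, -0.219828, -0.293103)
  k2: at (p, q) = (0.725000, 0.746875), (dp/dtau, dq/dtau) = (-1.005496, -0.132328); Gamma_ppp = 0.000000, Gamma_ppq = 0.874331, Gamma_pqq = 0.848723, Gamma_qpp = 0.000000, Gamma_qpq = 1.109671, Gamma_qqq = 1.077170; k2 = (-1.005496, -0.132328, -0.247530, -0.314156)
  k3: at (p, q) = (0.724863, 0.746692), (dp/dtau, dq/dtau) = (-1.006188, -0.132854); Gamma_ppp = 0.000000, Gamma_ppq = 0.874580, Gamma_pqq = 0.849012, Gamma_qpp = 0.000000, Gamma_qpq = 1.109793, Gamma_qqq = 1.077348; k3 = (-1.006188, -0.132854, -0.248806, -0.315721)
  k4: at (p, q) = (0.699691, 0.743357), (dp/dtau, dq/dtau) = (-1.012440, -0.140786); Gamma_ppp = 0.000000, Gamma_ppq = 0.924610, Gamma_pqq = 0.870296, Gamma_qpp = 0.000000, Gamma_qpq = 1.113119, Gamma_qqq = 1.047732; k4 = (-1.012440, -0.140786, -0.280833, -0.338089)
  Y <- Y + (h/6)(k1 + 2k2 + 2k3 + k4): p = 0.6997, q = 0.7434, dp/dtau = -1.0124, dq/dtau = -0.1408
step 2:
  k1: at (p, q) = (0.699702, 0.743365), (dp/dtau, dq/dtau) = (-1.012444, -0.140758); Gamma_ppp = 0.000000, Gamma_ppq = 0.924588, Gamma_pqq = 0.870279, Gamma_qpp = 0.000000, Gamma_qpq = 1.113115, Gamma_qqq = 1.047733; k1 = (-1.012444, -0.140758, -0.280768, -0.338017)
  k2: at (p, q) = (0.674390, 0.739846), (dp/dtau, dq/dtau) = (-1.019464, -0.149208); Gamma_ppp = 0.000000, Gamma_ppq = 0.977915, Gamma_pqq = 0.891397, Gamma_qpp = 0.000000, Gamma_qpq = 1.112833, Gamma_qqq = 1.014378; k2 = (-1.019464, -0.149208, -0.317351, -0.361135)
  k3: at (p, q) = (0.674215, 0.739635), (dp/dtau, dq/dtau) = (-1.020378, -0.149786); Gamma_ppp = 0.000000, Gamma_ppq = 0.978283, Gamma_pqq = 0.891754, Gamma_qpp = 0.000000, Gamma_qpq = 1.112913, Gamma_qqq = 1.014477; k3 = (-1.020378, -0.149786, -0.319046, -0.362953)
  k4: at (p, q) = (0.648683, 0.735876), (dp/dtau, dq/dtau) = (-1.028397, -0.158906); Gamma_ppp = 0.000000, Gamma_ppq = 1.035146, Gamma_pqq = 0.912492, Gamma_qpp = 0.000000, Gamma_qpq = 1.108143, Gamma_qqq = 0.976840; k4 = (-1.028397, -0.158906, -0.361364, -0.386847)
  Y <- Y + (h/6)(k1 + 2k2 + 2k3 + k4): p = 0.6487, q = 0.7359, dp/dtau = -1.0284, dq/dtau = -0.1589

Answer: p = 0.6487, q = 0.7359, dp/dtau = -1.0284, dq/dtau = -0.1589


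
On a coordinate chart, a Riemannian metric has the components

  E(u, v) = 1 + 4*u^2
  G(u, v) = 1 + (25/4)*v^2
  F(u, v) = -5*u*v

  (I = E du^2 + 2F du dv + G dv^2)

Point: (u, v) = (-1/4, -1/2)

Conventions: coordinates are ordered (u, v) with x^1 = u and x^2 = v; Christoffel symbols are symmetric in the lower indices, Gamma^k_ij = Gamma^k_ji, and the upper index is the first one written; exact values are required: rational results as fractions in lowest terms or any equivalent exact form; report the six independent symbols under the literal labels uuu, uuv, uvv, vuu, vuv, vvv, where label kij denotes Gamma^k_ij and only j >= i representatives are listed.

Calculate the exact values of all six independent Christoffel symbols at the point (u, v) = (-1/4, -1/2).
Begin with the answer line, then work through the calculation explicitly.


Answer: Gamma_uuu = -16/45, Gamma_uuv = 0, Gamma_uvv = 4/9, Gamma_vuu = 8/9, Gamma_vuv = 0, Gamma_vvv = -10/9

E = 5/4, F = -5/8, G = 41/16 at the point
E_u = -2, E_v = 0, F_u = 5/2, F_v = 5/4, G_u = 0, G_v = -25/4
EG - F^2 = 45/16;  g^inv = (16/45) * [[41/16, 5/8], [5/8, 5/4]]
first-kind symbols [ij,l] = (1/2)(d_i g_jl + d_j g_il - d_l g_ij): [uu,u] = E_u/2 = -1, [uu,v] = F_u - E_v/2 = 5/2, [uv,u] = E_v/2 = 0, [uv,v] = G_u/2 = 0, [vv,u] = F_v - G_u/2 = 5/4, [vv,v] = G_v/2 = -25/8
Gamma^u_ij = (G*[ij,u] - F*[ij,v])/(EG - F^2), Gamma^v_ij = (E*[ij,v] - F*[ij,u])/(EG - F^2)


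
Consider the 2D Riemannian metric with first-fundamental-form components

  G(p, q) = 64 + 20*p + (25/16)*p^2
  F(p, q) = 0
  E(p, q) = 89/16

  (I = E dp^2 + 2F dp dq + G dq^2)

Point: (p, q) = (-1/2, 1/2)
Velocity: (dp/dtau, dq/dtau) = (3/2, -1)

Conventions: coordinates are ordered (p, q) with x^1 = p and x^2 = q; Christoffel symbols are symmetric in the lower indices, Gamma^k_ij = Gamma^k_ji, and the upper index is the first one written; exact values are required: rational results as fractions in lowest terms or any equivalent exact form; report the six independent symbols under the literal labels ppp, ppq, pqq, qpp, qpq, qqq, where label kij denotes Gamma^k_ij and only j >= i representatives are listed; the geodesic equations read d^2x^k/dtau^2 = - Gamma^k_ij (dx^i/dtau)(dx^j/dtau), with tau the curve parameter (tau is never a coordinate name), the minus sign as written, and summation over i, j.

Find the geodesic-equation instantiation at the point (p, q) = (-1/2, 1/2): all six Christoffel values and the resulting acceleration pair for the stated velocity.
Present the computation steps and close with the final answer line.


E = 89/16, F = 0, G = 3481/64 at the point
E_p = 0, E_q = 0, F_p = 0, F_q = 0, G_p = 295/16, G_q = 0
EG - F^2 = 309809/1024;  g^inv = (1024/309809) * [[3481/64, 0], [0, 89/16]]
first-kind symbols [ij,l] = (1/2)(d_i g_jl + d_j g_il - d_l g_ij): [pp,p] = E_p/2 = 0, [pp,q] = F_p - E_q/2 = 0, [pq,p] = E_q/2 = 0, [pq,q] = G_p/2 = 295/32, [qq,p] = F_q - G_p/2 = -295/32, [qq,q] = G_q/2 = 0
Gamma^p_ij = (G*[ij,p] - F*[ij,q])/(EG - F^2), Gamma^q_ij = (E*[ij,q] - F*[ij,p])/(EG - F^2)
Gamma_ppp = 0, Gamma_ppq = 0, Gamma_pqq = -295/178, Gamma_qpp = 0, Gamma_qpq = 10/59, Gamma_qqq = 0
d^2p/dtau^2 = -(Gamma_ppp*(3/2)^2 + 2*Gamma_ppq*(3/2)*(-1) + Gamma_pqq*(-1)^2) = 295/178
d^2q/dtau^2 = -(Gamma_qpp*(3/2)^2 + 2*Gamma_qpq*(3/2)*(-1) + Gamma_qqq*(-1)^2) = 30/59

Answer: Gamma_ppp = 0, Gamma_ppq = 0, Gamma_pqq = -295/178, Gamma_qpp = 0, Gamma_qpq = 10/59, Gamma_qqq = 0; accelerations (d^2p/dtau^2, d^2q/dtau^2) = (295/178, 30/59)
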